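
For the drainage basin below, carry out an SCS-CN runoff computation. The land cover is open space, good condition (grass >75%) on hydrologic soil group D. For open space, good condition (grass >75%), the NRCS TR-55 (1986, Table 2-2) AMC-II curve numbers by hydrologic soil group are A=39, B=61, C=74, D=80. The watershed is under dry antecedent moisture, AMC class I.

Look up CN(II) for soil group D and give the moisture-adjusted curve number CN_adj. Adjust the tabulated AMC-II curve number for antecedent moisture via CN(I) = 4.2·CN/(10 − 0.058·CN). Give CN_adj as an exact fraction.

NRCS table: open space, good condition (grass >75%), soil group D → CN(II) = 80
Dry (AMC I): CN(I) = 4.2·80/(10 − 0.058·80) = 336/(134/25) = 4200/67 ≈ 62.687

CN_adj = 4200/67 ≈ 62.687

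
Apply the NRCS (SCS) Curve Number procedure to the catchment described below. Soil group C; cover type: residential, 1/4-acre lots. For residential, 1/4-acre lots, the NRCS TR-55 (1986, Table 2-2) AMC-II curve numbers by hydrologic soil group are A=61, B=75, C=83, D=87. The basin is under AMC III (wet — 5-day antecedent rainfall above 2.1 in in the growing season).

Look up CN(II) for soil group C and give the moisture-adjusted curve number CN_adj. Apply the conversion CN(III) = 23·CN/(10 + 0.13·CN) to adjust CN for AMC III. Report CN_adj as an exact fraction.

CN_adj = 190900/2079 ≈ 91.823

NRCS table: residential, 1/4-acre lots, soil group C → CN(II) = 83
CN(III) from CN(II)=83: (23·83)/(10 + 0.13·83) = 190900/2079 ≈ 91.823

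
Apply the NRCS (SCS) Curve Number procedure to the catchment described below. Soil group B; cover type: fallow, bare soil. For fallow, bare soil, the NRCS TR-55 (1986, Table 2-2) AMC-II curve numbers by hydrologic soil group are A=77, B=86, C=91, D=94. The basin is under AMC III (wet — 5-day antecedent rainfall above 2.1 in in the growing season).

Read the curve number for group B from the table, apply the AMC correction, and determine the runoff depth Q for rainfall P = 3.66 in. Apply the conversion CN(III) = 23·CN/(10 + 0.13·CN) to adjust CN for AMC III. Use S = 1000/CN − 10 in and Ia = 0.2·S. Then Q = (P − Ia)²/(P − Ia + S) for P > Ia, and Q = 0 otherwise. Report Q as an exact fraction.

Q = 30271476169/10334407150 in ≈ 2.929 in

NRCS table: fallow, bare soil, soil group B → CN(II) = 86
Adjust CN=86 to AMC III: 23·86/(10 + 0.13·86) → 1978 ÷ (1059/50) = 98900/1059 ≈ 93.390
Retention S: 1000/CN − 10 with CN=93.390 → S = 700/989 ≈ 0.708 in
Ia = 0.2·(700/989) = 140/989 in ≈ 0.142 in
Since P=3.660 > Ia=0.142: effective rainfall P−Ia = 173987/49450 in
Q = (173987/49450)²/((173987/49450) + 700/989) = (30271476169/2445302500)/(208987/49450) = 30271476169/10334407150 in ≈ 2.929 in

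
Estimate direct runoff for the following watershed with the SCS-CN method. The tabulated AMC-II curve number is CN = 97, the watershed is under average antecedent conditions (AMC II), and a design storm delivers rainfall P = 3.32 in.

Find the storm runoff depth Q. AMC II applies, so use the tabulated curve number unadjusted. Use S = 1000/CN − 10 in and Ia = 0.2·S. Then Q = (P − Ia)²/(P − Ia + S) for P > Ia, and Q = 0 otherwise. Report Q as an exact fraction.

Q = 62425801/20978675 in ≈ 2.976 in

Average conditions: CN = 97 (no AMC adjustment).
S = 1000/97 − 10 = 30/97 in ≈ 0.309 in
Ia = 0.2S: 0.2·0.309 = 0.062 in (exactly 6/97)
Since P=3.320 > Ia=0.062: effective rainfall P−Ia = 7901/2425 in
Runoff Q = (P−Ia)²/(P−Ia+S) = (3.258)²/(3.258+0.309) = 62425801/20978675 ≈ 2.976 in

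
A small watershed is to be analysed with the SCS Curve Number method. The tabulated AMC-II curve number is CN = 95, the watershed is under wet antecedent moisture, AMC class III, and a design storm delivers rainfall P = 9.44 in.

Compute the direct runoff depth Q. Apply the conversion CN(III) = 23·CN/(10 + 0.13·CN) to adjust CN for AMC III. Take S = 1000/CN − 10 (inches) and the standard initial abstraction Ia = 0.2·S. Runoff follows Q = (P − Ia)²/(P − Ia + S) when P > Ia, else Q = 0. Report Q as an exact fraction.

Wet (AMC III): CN(III) = 23·95/(10 + 0.13·95) = 2185/(447/20) = 43700/447 ≈ 97.763
Retention S: 1000/CN − 10 with CN=97.763 → S = 100/437 ≈ 0.229 in
Ia = 0.2·(100/437) = 20/437 in ≈ 0.046 in
Excess rainfall: 9.440 − 0.046 = 9.394 in; P > Ia so Q > 0
Runoff Q = (P−Ia)²/(P−Ia+S) = (9.394)²/(9.394+0.229) = 2633331856/287141775 ≈ 9.171 in

Q = 2633331856/287141775 in ≈ 9.171 in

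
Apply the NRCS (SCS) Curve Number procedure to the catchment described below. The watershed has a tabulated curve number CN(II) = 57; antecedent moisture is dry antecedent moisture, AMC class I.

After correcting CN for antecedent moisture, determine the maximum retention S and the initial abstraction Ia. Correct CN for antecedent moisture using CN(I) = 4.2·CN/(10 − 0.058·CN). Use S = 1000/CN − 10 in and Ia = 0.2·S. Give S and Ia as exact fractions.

Adjust CN=57 to AMC I: 4.2·57/(10 − 0.058·57) → (1197/5) ÷ (3347/500) = 119700/3347 ≈ 35.763
S = 1000/(119700/3347) − 10 = 21500/1197 in ≈ 17.962 in
Initial abstraction Ia = S/5 = (21500/1197)/5 = 4300/1197 ≈ 3.592 in

S = 21500/1197 in ≈ 17.962 in; Ia = 4300/1197 in ≈ 3.592 in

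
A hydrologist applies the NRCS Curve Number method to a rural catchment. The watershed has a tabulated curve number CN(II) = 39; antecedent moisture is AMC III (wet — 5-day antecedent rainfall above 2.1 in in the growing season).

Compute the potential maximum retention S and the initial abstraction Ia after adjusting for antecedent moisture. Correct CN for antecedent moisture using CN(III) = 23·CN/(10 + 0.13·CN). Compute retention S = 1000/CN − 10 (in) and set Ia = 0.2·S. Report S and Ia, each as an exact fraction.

Wet (AMC III): CN(III) = 23·39/(10 + 0.13·39) = 897/(1507/100) = 89700/1507 ≈ 59.522
Retention S: 1000/CN − 10 with CN=59.522 → S = 6100/897 ≈ 6.800 in
Ia = 0.2S: 0.2·6.800 = 1.360 in (exactly 1220/897)

S = 6100/897 in ≈ 6.800 in; Ia = 1220/897 in ≈ 1.360 in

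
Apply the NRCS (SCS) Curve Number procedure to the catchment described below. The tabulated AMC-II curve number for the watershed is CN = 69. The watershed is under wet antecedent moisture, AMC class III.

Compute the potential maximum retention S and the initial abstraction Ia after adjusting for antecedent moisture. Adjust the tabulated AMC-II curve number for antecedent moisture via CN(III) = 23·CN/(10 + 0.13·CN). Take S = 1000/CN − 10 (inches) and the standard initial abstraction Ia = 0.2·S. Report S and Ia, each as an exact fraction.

CN(III) from CN(II)=69: (23·69)/(10 + 0.13·69) = 158700/1897 ≈ 83.658
S = 1000/(158700/1897) − 10 = 3100/1587 in ≈ 1.953 in
Initial abstraction Ia = S/5 = (3100/1587)/5 = 620/1587 ≈ 0.391 in

S = 3100/1587 in ≈ 1.953 in; Ia = 620/1587 in ≈ 0.391 in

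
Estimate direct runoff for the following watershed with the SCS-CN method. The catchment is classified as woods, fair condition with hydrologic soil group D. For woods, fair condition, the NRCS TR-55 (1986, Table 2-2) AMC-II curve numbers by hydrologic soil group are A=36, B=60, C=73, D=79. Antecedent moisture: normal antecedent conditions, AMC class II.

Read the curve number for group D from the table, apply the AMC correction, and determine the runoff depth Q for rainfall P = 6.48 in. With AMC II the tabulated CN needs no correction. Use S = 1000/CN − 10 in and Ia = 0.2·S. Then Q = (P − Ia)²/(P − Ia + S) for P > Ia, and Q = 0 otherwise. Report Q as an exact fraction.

NRCS table: woods, fair condition, soil group D → CN(II) = 79
AMC II — tabulated CN = 79 applies directly.
Retention S: 1000/CN − 10 with CN=79.000 → S = 210/79 ≈ 2.658 in
Initial abstraction Ia = S/5 = (210/79)/5 = 42/79 ≈ 0.532 in
P − Ia = 6.480 − 0.532 = 11748/1975 ≈ 5.948 in (> 0, runoff occurs)
Runoff Q = (P−Ia)²/(P−Ia+S) = (5.948)²/(5.948+2.658) = 23002584/5595175 ≈ 4.111 in

Q = 23002584/5595175 in ≈ 4.111 in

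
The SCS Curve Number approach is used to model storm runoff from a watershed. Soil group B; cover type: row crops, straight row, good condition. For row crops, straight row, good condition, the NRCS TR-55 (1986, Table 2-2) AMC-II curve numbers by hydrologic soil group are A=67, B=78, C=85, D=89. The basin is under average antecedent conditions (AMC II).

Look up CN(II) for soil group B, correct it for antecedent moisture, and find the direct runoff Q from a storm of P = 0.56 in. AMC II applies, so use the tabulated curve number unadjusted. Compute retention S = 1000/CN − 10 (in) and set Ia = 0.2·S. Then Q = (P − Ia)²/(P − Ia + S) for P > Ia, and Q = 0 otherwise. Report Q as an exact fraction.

Q = 0 in ≈ 0.000 in

NRCS table: row crops, straight row, good condition, soil group B → CN(II) = 78
AMC II — tabulated CN = 78 applies directly.
Retention S: 1000/CN − 10 with CN=78.000 → S = 110/39 ≈ 2.821 in
Ia = 0.2S: 0.2·2.821 = 0.564 in (exactly 22/39)
P = 0.560 ≤ Ia = 0.564 in: entire storm abstracted, Q = 0.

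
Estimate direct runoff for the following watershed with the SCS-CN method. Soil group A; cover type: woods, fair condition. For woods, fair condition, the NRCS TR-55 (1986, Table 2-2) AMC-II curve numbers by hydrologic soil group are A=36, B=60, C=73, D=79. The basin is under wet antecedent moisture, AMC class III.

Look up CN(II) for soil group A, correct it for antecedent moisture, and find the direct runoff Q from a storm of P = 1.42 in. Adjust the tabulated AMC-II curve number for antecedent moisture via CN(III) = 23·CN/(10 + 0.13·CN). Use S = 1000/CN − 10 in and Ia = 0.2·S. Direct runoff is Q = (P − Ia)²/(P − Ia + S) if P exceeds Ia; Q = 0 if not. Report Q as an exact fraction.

Q = 0 in ≈ 0.000 in

NRCS table: woods, fair condition, soil group A → CN(II) = 36
Wet (AMC III): CN(III) = 23·36/(10 + 0.13·36) = 828/(367/25) = 20700/367 ≈ 56.403
Retention S: 1000/CN − 10 with CN=56.403 → S = 1600/207 ≈ 7.729 in
Initial abstraction Ia = S/5 = (1600/207)/5 = 320/207 ≈ 1.546 in
P = 1.420 ≤ Ia = 1.546 in: entire storm abstracted, Q = 0.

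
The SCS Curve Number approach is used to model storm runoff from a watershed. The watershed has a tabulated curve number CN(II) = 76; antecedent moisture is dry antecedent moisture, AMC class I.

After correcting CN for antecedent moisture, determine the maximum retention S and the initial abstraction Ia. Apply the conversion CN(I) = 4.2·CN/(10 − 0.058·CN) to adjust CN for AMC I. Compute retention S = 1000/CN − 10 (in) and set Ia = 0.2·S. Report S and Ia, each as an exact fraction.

Adjust CN=76 to AMC I: 4.2·76/(10 − 0.058·76) → (1596/5) ÷ (699/125) = 13300/233 ≈ 57.082
Max retention: S = 1000/(13300/233) − 10 = 1000/133 in (≈ 7.519 in)
Initial abstraction Ia = S/5 = (1000/133)/5 = 200/133 ≈ 1.504 in

S = 1000/133 in ≈ 7.519 in; Ia = 200/133 in ≈ 1.504 in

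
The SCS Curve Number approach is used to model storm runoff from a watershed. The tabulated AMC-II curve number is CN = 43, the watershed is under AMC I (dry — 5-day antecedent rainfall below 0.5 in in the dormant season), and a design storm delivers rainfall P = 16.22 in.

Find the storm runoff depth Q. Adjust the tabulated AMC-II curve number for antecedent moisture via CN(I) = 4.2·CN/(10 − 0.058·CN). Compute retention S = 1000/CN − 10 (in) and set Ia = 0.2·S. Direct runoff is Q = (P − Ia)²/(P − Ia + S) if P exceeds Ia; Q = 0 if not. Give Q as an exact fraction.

Dry (AMC I): CN(I) = 4.2·43/(10 − 0.058·43) = (903/5)/(3753/500) = 30100/1251 ≈ 24.061
S = 1000/(30100/1251) − 10 = 9500/301 in ≈ 31.561 in
Ia = 0.2·(9500/301) = 1900/301 in ≈ 6.312 in
Excess rainfall: 16.220 − 6.312 = 9.908 in; P > Ia so Q > 0
Runoff Q = (P−Ia)²/(P−Ia+S) = (9.908)²/(9.908+31.561) = 22234090321/9392870550 ≈ 2.367 in

Q = 22234090321/9392870550 in ≈ 2.367 in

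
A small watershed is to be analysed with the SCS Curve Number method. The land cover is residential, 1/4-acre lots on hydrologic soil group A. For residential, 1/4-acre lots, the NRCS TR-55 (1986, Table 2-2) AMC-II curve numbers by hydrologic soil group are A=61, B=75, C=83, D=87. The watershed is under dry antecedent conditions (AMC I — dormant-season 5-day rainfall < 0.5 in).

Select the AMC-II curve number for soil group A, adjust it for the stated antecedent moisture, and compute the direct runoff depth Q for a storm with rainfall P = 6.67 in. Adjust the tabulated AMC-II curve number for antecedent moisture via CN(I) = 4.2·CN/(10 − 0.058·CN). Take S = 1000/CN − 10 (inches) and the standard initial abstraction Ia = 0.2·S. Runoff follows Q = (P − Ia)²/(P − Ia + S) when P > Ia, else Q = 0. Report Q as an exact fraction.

NRCS table: residential, 1/4-acre lots, soil group A → CN(II) = 61
CN(I) from CN(II)=61: (4.2·61)/(10 − 0.058·61) = 42700/1077 ≈ 39.647
Retention S: 1000/CN − 10 with CN=39.647 → S = 6500/427 ≈ 15.222 in
Ia = 0.2·(6500/427) = 1300/427 in ≈ 3.044 in
Excess rainfall: 6.670 − 3.044 = 3.626 in; P > Ia so Q > 0
Runoff Q = (P−Ia)²/(P−Ia+S) = (3.626)²/(3.626+15.222) = 23965826481/34365344300 ≈ 0.697 in

Q = 23965826481/34365344300 in ≈ 0.697 in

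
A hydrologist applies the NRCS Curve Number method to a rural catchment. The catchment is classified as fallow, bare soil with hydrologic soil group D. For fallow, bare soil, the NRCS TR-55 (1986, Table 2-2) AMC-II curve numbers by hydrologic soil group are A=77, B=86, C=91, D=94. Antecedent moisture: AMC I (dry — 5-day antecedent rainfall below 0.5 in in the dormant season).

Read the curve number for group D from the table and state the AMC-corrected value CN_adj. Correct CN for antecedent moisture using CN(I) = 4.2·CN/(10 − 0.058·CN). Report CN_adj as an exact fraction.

CN_adj = 32900/379 ≈ 86.807

NRCS table: fallow, bare soil, soil group D → CN(II) = 94
Adjust CN=94 to AMC I: 4.2·94/(10 − 0.058·94) → (1974/5) ÷ (1137/250) = 32900/379 ≈ 86.807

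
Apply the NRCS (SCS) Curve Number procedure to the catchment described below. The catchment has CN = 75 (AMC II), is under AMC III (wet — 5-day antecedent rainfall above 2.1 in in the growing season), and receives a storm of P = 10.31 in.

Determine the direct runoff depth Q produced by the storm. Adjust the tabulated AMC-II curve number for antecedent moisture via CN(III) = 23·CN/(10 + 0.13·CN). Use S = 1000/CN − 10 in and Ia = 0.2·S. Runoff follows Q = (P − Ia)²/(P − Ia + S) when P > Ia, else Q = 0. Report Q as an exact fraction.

Q = 4780201321/546059100 in ≈ 8.754 in

CN(III) from CN(II)=75: (23·75)/(10 + 0.13·75) = 6900/79 ≈ 87.342
Max retention: S = 1000/(6900/79) − 10 = 100/69 in (≈ 1.449 in)
Initial abstraction Ia = S/5 = (100/69)/5 = 20/69 ≈ 0.290 in
P − Ia = 10.310 − 0.290 = 69139/6900 ≈ 10.020 in (> 0, runoff occurs)
Q: (69139/6900)² ÷ (79139/6900) = 4780201321/546059100 in (≈ 8.754 in)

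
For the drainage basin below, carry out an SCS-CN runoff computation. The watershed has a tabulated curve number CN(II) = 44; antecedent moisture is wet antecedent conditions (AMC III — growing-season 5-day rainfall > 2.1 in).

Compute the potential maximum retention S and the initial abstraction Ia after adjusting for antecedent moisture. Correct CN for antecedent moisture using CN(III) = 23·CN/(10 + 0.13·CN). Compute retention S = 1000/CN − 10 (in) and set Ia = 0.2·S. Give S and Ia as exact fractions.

CN(III) from CN(II)=44: (23·44)/(10 + 0.13·44) = 25300/393 ≈ 64.377
Max retention: S = 1000/(25300/393) − 10 = 1400/253 in (≈ 5.534 in)
Initial abstraction Ia = S/5 = (1400/253)/5 = 280/253 ≈ 1.107 in

S = 1400/253 in ≈ 5.534 in; Ia = 280/253 in ≈ 1.107 in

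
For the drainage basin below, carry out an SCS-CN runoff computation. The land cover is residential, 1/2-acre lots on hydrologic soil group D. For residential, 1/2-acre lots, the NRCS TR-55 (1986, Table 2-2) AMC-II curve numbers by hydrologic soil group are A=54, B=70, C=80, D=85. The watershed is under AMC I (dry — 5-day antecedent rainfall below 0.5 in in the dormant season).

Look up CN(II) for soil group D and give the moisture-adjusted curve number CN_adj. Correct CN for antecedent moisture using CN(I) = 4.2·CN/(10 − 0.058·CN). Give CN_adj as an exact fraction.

NRCS table: residential, 1/2-acre lots, soil group D → CN(II) = 85
Adjust CN=85 to AMC I: 4.2·85/(10 − 0.058·85) → 357 ÷ (507/100) = 11900/169 ≈ 70.414

CN_adj = 11900/169 ≈ 70.414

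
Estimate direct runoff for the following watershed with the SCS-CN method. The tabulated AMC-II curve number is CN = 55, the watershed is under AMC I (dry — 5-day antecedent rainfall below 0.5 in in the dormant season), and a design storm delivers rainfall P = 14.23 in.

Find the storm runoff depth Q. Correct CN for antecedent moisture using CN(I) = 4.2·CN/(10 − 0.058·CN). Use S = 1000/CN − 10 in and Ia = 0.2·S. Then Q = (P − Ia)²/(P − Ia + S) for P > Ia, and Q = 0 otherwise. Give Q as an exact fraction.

Q = 6331544041/1767696700 in ≈ 3.582 in

CN(I) from CN(II)=55: (4.2·55)/(10 − 0.058·55) = 7700/227 ≈ 33.921
Retention S: 1000/CN − 10 with CN=33.921 → S = 1500/77 ≈ 19.481 in
Initial abstraction Ia = S/5 = (1500/77)/5 = 300/77 ≈ 3.896 in
Excess rainfall: 14.230 − 3.896 = 10.334 in; P > Ia so Q > 0
Q = (79571/7700)²/((79571/7700) + 1500/77) = (6331544041/59290000)/(229571/7700) = 6331544041/1767696700 in ≈ 3.582 in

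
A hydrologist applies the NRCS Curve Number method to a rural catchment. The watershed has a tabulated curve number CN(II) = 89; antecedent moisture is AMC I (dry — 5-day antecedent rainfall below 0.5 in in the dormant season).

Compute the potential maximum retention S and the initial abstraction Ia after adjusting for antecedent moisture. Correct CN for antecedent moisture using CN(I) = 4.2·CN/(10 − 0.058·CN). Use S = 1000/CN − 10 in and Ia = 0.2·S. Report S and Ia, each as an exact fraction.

S = 5500/1869 in ≈ 2.943 in; Ia = 1100/1869 in ≈ 0.589 in

Adjust CN=89 to AMC I: 4.2·89/(10 − 0.058·89) → (1869/5) ÷ (2419/500) = 186900/2419 ≈ 77.263
Max retention: S = 1000/(186900/2419) − 10 = 5500/1869 in (≈ 2.943 in)
Ia = 0.2S: 0.2·2.943 = 0.589 in (exactly 1100/1869)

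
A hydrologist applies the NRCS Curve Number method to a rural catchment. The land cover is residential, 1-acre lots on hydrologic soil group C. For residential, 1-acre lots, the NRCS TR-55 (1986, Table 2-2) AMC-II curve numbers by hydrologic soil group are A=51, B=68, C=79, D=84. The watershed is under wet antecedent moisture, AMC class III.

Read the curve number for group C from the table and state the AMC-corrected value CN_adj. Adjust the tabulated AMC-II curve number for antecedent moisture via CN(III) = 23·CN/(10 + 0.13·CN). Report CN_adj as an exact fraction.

NRCS table: residential, 1-acre lots, soil group C → CN(II) = 79
Adjust CN=79 to AMC III: 23·79/(10 + 0.13·79) → 1817 ÷ (2027/100) = 181700/2027 ≈ 89.640

CN_adj = 181700/2027 ≈ 89.640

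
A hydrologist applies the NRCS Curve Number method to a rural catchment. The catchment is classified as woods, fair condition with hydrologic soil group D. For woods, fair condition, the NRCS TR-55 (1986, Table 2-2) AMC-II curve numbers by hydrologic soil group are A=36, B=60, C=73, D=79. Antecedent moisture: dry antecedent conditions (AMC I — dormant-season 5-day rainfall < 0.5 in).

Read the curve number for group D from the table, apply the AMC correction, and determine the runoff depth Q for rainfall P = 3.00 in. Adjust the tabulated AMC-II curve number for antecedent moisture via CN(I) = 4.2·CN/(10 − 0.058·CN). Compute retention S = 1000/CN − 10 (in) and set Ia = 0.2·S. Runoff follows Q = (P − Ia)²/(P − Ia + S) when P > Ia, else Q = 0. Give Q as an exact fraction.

Q = 18769/50323 in ≈ 0.373 in

NRCS table: woods, fair condition, soil group D → CN(II) = 79
Adjust CN=79 to AMC I: 4.2·79/(10 − 0.058·79) → (1659/5) ÷ (2709/500) = 7900/129 ≈ 61.240
Max retention: S = 1000/(7900/129) − 10 = 500/79 in (≈ 6.329 in)
Ia = 0.2S: 0.2·6.329 = 1.266 in (exactly 100/79)
Since P=3.000 > Ia=1.266: effective rainfall P−Ia = 137/79 in
Q: (137/79)² ÷ (637/79) = 18769/50323 in (≈ 0.373 in)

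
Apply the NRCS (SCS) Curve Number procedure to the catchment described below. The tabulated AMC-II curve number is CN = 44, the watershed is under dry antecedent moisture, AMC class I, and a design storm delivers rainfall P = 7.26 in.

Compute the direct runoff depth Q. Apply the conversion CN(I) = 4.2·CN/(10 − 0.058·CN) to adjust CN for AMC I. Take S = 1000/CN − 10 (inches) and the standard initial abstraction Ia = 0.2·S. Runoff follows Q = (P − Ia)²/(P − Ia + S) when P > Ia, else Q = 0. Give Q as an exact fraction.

CN(I) from CN(II)=44: (4.2·44)/(10 − 0.058·44) = 3300/133 ≈ 24.812
Retention S: 1000/CN − 10 with CN=24.812 → S = 1000/33 ≈ 30.303 in
Ia = 0.2S: 0.2·30.303 = 6.061 in (exactly 200/33)
Since P=7.260 > Ia=6.061: effective rainfall P−Ia = 1979/1650 in
Runoff Q = (P−Ia)²/(P−Ia+S) = (1.199)²/(1.199+30.303) = 3916441/85765350 ≈ 0.046 in

Q = 3916441/85765350 in ≈ 0.046 in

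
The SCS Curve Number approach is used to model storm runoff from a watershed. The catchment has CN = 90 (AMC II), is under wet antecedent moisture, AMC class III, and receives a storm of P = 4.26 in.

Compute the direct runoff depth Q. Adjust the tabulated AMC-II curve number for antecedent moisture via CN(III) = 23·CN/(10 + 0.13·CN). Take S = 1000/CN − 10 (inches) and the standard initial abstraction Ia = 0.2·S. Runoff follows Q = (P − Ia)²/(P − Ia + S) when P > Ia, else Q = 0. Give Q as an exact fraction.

Q = 1856834281/497741850 in ≈ 3.731 in

CN(III) from CN(II)=90: (23·90)/(10 + 0.13·90) = 20700/217 ≈ 95.392
Max retention: S = 1000/(20700/217) − 10 = 100/207 in (≈ 0.483 in)
Ia = 0.2S: 0.2·0.483 = 0.097 in (exactly 20/207)
Since P=4.260 > Ia=0.097: effective rainfall P−Ia = 43091/10350 in
Q: (43091/10350)² ÷ (48091/10350) = 1856834281/497741850 in (≈ 3.731 in)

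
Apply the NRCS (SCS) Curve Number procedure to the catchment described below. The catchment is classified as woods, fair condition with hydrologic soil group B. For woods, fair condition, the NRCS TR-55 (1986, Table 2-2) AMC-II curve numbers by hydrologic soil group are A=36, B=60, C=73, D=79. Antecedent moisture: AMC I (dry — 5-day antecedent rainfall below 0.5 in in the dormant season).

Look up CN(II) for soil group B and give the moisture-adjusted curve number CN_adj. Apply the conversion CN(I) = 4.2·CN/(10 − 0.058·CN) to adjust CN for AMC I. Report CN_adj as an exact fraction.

CN_adj = 6300/163 ≈ 38.650

NRCS table: woods, fair condition, soil group B → CN(II) = 60
Adjust CN=60 to AMC I: 4.2·60/(10 − 0.058·60) → 252 ÷ (163/25) = 6300/163 ≈ 38.650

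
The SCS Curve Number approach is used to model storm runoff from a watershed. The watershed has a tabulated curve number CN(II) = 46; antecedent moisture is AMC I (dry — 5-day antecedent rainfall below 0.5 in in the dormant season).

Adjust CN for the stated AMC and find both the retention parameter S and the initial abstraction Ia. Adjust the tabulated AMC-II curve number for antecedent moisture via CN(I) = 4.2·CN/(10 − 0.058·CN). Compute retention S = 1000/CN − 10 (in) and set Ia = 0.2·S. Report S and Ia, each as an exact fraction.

Dry (AMC I): CN(I) = 4.2·46/(10 − 0.058·46) = (966/5)/(1833/250) = 16100/611 ≈ 26.350
Retention S: 1000/CN − 10 with CN=26.350 → S = 4500/161 ≈ 27.950 in
Ia = 0.2·(4500/161) = 900/161 in ≈ 5.590 in

S = 4500/161 in ≈ 27.950 in; Ia = 900/161 in ≈ 5.590 in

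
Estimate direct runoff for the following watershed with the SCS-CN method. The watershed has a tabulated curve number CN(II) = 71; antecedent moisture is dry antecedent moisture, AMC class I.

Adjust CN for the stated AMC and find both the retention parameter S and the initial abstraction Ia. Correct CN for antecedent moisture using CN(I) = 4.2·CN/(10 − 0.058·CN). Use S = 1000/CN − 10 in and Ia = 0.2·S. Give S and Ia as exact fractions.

S = 14500/1491 in ≈ 9.725 in; Ia = 2900/1491 in ≈ 1.945 in

CN(I) from CN(II)=71: (4.2·71)/(10 − 0.058·71) = 149100/2941 ≈ 50.697
Max retention: S = 1000/(149100/2941) − 10 = 14500/1491 in (≈ 9.725 in)
Ia = 0.2S: 0.2·9.725 = 1.945 in (exactly 2900/1491)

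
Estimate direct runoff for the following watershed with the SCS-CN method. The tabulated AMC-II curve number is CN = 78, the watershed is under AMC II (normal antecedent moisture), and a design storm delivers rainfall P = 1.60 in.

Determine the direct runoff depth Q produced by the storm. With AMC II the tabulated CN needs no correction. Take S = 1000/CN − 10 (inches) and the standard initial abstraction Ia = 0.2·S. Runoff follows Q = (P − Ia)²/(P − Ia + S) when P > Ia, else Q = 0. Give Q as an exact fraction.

Q = 10201/36660 in ≈ 0.278 in

AMC II — tabulated CN = 78 applies directly.
S = 1000/78 − 10 = 110/39 in ≈ 2.821 in
Ia = 0.2S: 0.2·2.821 = 0.564 in (exactly 22/39)
P − Ia = 1.600 − 0.564 = 202/195 ≈ 1.036 in (> 0, runoff occurs)
Q: (202/195)² ÷ (752/195) = 10201/36660 in (≈ 0.278 in)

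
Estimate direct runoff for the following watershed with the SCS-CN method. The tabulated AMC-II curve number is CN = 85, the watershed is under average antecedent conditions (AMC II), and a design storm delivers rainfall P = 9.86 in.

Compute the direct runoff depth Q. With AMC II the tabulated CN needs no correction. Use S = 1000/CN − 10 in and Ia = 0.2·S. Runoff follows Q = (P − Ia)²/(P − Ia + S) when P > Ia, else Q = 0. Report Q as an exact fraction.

Q = 65302561/8143850 in ≈ 8.019 in

AMC II — tabulated CN = 85 applies directly.
Retention S: 1000/CN − 10 with CN=85.000 → S = 30/17 ≈ 1.765 in
Ia = 0.2S: 0.2·1.765 = 0.353 in (exactly 6/17)
Since P=9.860 > Ia=0.353: effective rainfall P−Ia = 8081/850 in
Q: (8081/850)² ÷ (9581/850) = 65302561/8143850 in (≈ 8.019 in)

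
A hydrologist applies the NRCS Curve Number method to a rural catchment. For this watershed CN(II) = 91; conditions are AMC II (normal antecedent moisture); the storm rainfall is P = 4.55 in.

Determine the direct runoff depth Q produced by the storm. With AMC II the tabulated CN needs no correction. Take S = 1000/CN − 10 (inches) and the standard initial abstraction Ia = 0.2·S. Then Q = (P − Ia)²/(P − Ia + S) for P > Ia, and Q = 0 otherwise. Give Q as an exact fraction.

Q = 62742241/17692220 in ≈ 3.546 in

Average conditions: CN = 91 (no AMC adjustment).
S = 1000/91 − 10 = 90/91 in ≈ 0.989 in
Ia = 0.2·(90/91) = 18/91 in ≈ 0.198 in
Since P=4.550 > Ia=0.198: effective rainfall P−Ia = 7921/1820 in
Q = (7921/1820)²/((7921/1820) + 90/91) = (62742241/3312400)/(9721/1820) = 62742241/17692220 in ≈ 3.546 in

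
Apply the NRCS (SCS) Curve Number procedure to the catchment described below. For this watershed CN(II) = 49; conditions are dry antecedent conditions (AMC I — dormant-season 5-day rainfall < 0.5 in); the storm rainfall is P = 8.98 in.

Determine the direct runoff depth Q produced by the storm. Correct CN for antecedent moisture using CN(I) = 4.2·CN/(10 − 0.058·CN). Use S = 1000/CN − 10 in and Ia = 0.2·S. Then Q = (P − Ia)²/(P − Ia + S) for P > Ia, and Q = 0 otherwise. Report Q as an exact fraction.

Q = 4761966049/8472220050 in ≈ 0.562 in

CN(I) from CN(II)=49: (4.2·49)/(10 − 0.058·49) = 34300/1193 ≈ 28.751
Max retention: S = 1000/(34300/1193) − 10 = 8500/343 in (≈ 24.781 in)
Initial abstraction Ia = S/5 = (8500/343)/5 = 1700/343 ≈ 4.956 in
Since P=8.980 > Ia=4.956: effective rainfall P−Ia = 69007/17150 in
Q = (69007/17150)²/((69007/17150) + 8500/343) = (4761966049/294122500)/(494007/17150) = 4761966049/8472220050 in ≈ 0.562 in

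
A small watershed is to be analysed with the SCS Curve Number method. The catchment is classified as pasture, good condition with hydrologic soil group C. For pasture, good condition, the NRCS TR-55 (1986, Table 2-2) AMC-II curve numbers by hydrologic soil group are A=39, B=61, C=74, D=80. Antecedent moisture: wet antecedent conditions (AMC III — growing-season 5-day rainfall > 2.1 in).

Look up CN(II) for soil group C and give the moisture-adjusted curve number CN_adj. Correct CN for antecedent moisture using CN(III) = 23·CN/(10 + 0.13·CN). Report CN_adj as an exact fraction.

NRCS table: pasture, good condition, soil group C → CN(II) = 74
Wet (AMC III): CN(III) = 23·74/(10 + 0.13·74) = 1702/(981/50) = 85100/981 ≈ 86.748

CN_adj = 85100/981 ≈ 86.748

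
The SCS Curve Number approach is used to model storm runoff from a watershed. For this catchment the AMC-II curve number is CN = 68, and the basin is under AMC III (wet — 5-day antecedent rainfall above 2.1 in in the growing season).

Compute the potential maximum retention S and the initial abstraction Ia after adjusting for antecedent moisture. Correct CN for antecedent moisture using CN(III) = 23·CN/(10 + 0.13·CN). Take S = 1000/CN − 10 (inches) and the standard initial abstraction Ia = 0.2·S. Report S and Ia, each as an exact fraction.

CN(III) from CN(II)=68: (23·68)/(10 + 0.13·68) = 39100/471 ≈ 83.015
Retention S: 1000/CN − 10 with CN=83.015 → S = 800/391 ≈ 2.046 in
Ia = 0.2S: 0.2·2.046 = 0.409 in (exactly 160/391)

S = 800/391 in ≈ 2.046 in; Ia = 160/391 in ≈ 0.409 in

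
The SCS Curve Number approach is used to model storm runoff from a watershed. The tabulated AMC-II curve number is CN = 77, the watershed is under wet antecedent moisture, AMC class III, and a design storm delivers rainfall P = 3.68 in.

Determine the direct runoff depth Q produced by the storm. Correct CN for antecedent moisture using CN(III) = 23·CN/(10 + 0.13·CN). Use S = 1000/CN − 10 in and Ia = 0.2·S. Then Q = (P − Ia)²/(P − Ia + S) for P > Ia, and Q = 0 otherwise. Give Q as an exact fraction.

CN(III) from CN(II)=77: (23·77)/(10 + 0.13·77) = 7700/87 ≈ 88.506
S = 1000/(7700/87) − 10 = 100/77 in ≈ 1.299 in
Ia = 0.2·(100/77) = 20/77 in ≈ 0.260 in
Excess rainfall: 3.680 − 0.260 = 3.420 in; P > Ia so Q > 0
Q = (6584/1925)²/((6584/1925) + 100/77) = (43349056/3705625)/(9084/1925) = 10837264/4371675 in ≈ 2.479 in

Q = 10837264/4371675 in ≈ 2.479 in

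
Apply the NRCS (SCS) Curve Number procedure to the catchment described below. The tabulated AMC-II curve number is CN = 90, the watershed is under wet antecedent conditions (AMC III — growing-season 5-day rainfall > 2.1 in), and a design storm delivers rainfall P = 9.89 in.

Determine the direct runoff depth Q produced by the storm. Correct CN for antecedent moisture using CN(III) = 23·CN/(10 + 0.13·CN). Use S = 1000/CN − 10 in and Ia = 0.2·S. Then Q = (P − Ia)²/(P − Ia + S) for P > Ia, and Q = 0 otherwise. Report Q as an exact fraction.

Q = 41096614729/4403366100 in ≈ 9.333 in

Adjust CN=90 to AMC III: 23·90/(10 + 0.13·90) → 2070 ÷ (217/10) = 20700/217 ≈ 95.392
Retention S: 1000/CN − 10 with CN=95.392 → S = 100/207 ≈ 0.483 in
Initial abstraction Ia = S/5 = (100/207)/5 = 20/207 ≈ 0.097 in
P − Ia = 9.890 − 0.097 = 202723/20700 ≈ 9.793 in (> 0, runoff occurs)
Q = (202723/20700)²/((202723/20700) + 100/207) = (41096614729/428490000)/(212723/20700) = 41096614729/4403366100 in ≈ 9.333 in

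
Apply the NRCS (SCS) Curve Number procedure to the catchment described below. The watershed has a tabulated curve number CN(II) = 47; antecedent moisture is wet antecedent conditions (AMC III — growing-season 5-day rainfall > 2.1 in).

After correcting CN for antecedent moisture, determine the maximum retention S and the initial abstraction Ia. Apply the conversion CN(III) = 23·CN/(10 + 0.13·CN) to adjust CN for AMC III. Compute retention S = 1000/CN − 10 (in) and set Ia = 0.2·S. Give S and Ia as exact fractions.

CN(III) from CN(II)=47: (23·47)/(10 + 0.13·47) = 108100/1611 ≈ 67.101
S = 1000/(108100/1611) − 10 = 5300/1081 in ≈ 4.903 in
Ia = 0.2S: 0.2·4.903 = 0.981 in (exactly 1060/1081)

S = 5300/1081 in ≈ 4.903 in; Ia = 1060/1081 in ≈ 0.981 in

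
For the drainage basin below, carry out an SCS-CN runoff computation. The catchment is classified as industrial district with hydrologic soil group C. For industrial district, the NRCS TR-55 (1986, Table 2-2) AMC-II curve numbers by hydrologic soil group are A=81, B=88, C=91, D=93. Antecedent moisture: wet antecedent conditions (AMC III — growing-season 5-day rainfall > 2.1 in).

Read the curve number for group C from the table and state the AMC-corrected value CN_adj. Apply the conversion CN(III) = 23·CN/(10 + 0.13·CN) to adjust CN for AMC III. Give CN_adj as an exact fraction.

CN_adj = 209300/2183 ≈ 95.877

NRCS table: industrial district, soil group C → CN(II) = 91
Adjust CN=91 to AMC III: 23·91/(10 + 0.13·91) → 2093 ÷ (2183/100) = 209300/2183 ≈ 95.877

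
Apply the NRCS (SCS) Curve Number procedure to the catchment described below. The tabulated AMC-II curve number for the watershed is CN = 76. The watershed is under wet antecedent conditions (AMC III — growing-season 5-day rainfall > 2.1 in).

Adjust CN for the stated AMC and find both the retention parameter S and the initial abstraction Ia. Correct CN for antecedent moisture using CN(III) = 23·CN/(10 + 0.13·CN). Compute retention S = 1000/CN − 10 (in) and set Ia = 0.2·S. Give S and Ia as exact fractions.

S = 600/437 in ≈ 1.373 in; Ia = 120/437 in ≈ 0.275 in

CN(III) from CN(II)=76: (23·76)/(10 + 0.13·76) = 43700/497 ≈ 87.928
Max retention: S = 1000/(43700/497) − 10 = 600/437 in (≈ 1.373 in)
Ia = 0.2·(600/437) = 120/437 in ≈ 0.275 in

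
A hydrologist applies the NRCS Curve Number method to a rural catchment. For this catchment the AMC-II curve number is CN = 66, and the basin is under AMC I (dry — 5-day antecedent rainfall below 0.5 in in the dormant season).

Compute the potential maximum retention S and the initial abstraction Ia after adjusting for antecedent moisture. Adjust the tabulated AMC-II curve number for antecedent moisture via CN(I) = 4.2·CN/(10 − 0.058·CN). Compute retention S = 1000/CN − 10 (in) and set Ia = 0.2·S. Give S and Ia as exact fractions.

S = 8500/693 in ≈ 12.266 in; Ia = 1700/693 in ≈ 2.453 in

Dry (AMC I): CN(I) = 4.2·66/(10 − 0.058·66) = (1386/5)/(1543/250) = 69300/1543 ≈ 44.913
S = 1000/(69300/1543) − 10 = 8500/693 in ≈ 12.266 in
Ia = 0.2·(8500/693) = 1700/693 in ≈ 2.453 in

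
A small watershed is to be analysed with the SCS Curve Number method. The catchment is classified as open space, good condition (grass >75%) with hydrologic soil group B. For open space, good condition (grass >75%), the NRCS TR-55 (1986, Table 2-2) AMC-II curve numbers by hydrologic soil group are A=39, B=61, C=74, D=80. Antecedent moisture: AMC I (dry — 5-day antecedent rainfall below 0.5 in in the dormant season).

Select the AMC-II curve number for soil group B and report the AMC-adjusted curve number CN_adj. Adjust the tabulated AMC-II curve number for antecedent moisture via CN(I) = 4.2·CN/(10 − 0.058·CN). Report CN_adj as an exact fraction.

NRCS table: open space, good condition (grass >75%), soil group B → CN(II) = 61
Dry (AMC I): CN(I) = 4.2·61/(10 − 0.058·61) = (1281/5)/(3231/500) = 42700/1077 ≈ 39.647

CN_adj = 42700/1077 ≈ 39.647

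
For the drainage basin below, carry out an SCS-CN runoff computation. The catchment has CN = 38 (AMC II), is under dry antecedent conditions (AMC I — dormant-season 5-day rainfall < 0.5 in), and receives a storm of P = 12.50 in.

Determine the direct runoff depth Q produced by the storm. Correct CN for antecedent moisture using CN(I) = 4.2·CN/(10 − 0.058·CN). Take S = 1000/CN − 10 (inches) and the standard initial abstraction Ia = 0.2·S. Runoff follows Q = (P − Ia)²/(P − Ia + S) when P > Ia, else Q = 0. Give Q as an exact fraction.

Dry (AMC I): CN(I) = 4.2·38/(10 − 0.058·38) = (798/5)/(1949/250) = 39900/1949 ≈ 20.472
S = 1000/(39900/1949) − 10 = 15500/399 in ≈ 38.847 in
Initial abstraction Ia = S/5 = (15500/399)/5 = 3100/399 ≈ 7.769 in
Since P=12.500 > Ia=7.769: effective rainfall P−Ia = 3775/798 in
Q = (3775/798)²/((3775/798) + 15500/399) = (14250625/636804)/(34775/798) = 570025/1110018 in ≈ 0.514 in

Q = 570025/1110018 in ≈ 0.514 in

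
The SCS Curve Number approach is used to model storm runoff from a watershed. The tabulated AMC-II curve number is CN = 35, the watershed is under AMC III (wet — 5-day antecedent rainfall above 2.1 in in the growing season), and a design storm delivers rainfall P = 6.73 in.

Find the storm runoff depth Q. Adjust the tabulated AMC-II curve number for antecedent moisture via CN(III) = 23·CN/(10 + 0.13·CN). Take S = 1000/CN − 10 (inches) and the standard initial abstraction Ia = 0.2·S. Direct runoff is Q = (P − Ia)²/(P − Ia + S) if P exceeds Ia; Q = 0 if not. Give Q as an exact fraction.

CN(III) from CN(II)=35: (23·35)/(10 + 0.13·35) = 16100/291 ≈ 55.326
Retention S: 1000/CN − 10 with CN=55.326 → S = 1300/161 ≈ 8.075 in
Initial abstraction Ia = S/5 = (1300/161)/5 = 260/161 ≈ 1.615 in
Excess rainfall: 6.730 − 1.615 = 5.115 in; P > Ia so Q > 0
Q: (82353/16100)² ÷ (212353/16100) = 6782016609/3418883300 in (≈ 1.984 in)

Q = 6782016609/3418883300 in ≈ 1.984 in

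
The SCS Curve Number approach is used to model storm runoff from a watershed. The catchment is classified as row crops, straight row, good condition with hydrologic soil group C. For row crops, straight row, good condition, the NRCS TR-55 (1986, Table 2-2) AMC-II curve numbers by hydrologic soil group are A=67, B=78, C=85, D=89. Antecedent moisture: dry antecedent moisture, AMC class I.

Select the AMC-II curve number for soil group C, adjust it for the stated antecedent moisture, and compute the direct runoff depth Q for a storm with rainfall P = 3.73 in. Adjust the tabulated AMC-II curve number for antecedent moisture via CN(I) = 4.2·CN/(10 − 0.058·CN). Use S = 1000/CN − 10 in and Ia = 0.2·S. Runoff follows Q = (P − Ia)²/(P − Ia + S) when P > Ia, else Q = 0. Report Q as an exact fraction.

NRCS table: row crops, straight row, good condition, soil group C → CN(II) = 85
CN(I) from CN(II)=85: (4.2·85)/(10 − 0.058·85) = 11900/169 ≈ 70.414
S = 1000/(11900/169) − 10 = 500/119 in ≈ 4.202 in
Ia = 0.2·(500/119) = 100/119 in ≈ 0.840 in
Excess rainfall: 3.730 − 0.840 = 2.890 in; P > Ia so Q > 0
Runoff Q = (P−Ia)²/(P−Ia+S) = (2.890)²/(2.890+4.202) = 1182465769/1004205300 ≈ 1.178 in

Q = 1182465769/1004205300 in ≈ 1.178 in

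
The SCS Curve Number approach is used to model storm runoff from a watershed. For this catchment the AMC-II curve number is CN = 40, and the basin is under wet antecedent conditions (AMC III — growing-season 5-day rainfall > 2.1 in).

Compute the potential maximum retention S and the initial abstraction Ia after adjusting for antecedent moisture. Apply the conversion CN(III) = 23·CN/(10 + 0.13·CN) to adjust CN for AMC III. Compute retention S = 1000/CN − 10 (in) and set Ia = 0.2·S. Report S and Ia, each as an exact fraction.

Adjust CN=40 to AMC III: 23·40/(10 + 0.13·40) → 920 ÷ (76/5) = 1150/19 ≈ 60.526
Max retention: S = 1000/(1150/19) − 10 = 150/23 in (≈ 6.522 in)
Ia = 0.2S: 0.2·6.522 = 1.304 in (exactly 30/23)

S = 150/23 in ≈ 6.522 in; Ia = 30/23 in ≈ 1.304 in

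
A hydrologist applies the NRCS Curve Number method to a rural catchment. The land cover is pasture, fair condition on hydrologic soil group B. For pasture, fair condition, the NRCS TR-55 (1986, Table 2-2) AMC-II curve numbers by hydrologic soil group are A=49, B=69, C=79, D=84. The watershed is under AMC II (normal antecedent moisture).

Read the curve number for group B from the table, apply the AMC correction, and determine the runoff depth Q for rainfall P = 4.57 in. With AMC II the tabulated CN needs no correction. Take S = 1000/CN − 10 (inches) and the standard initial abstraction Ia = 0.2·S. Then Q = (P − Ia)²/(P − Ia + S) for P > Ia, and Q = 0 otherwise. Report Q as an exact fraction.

NRCS table: pasture, fair condition, soil group B → CN(II) = 69
CN(II) = 69; AMC II needs no correction.
S = 1000/69 − 10 = 310/69 in ≈ 4.493 in
Ia = 0.2S: 0.2·4.493 = 0.899 in (exactly 62/69)
P − Ia = 4.570 − 0.899 = 25333/6900 ≈ 3.671 in (> 0, runoff occurs)
Q = (25333/6900)²/((25333/6900) + 310/69) = (641760889/47610000)/(56333/6900) = 641760889/388697700 in ≈ 1.651 in

Q = 641760889/388697700 in ≈ 1.651 in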